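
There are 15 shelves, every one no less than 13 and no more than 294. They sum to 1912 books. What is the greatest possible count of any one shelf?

294

To make one shelf as large as possible, make the other 14 as small as possible.
The other 14 contribute at least 14 × 13 = 182, leaving at most 1912 − 182 = 1730.
But each shelf is capped at 294, so the maximum is 294.
Achievable: one at 294 and the other 14 totalling 1618, which fits since 14 × 13 ≤ 1618 ≤ 14 × 294.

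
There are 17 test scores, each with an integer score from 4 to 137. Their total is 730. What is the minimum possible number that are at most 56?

5

Let j be the number exceeding 56. Then the total is ≥ 57·j + 4·(17 − j) = 68 + 53j.
So 53j ≤ 662 and j ≤ 12; hence at least 17 − 12 = 5 are ≤ 56.
Exactly 5 works: 5 values at 4 and 12 at 57 total 704; raise one of the low values by 26 (still ≤ 56) to hit 730.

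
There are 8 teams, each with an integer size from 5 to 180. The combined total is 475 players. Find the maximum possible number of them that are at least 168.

With k values at 168 or above and the rest at least 5, the sum is at least 40 + 163k.
Since the sum is 475, we need 163k ≤ 435, i.e. k ≤ 2.
k = 2 is achieved by 2 values at 168 and 6 at 5, total 366; add 109 to one value (staying below 168) to reach 475.

2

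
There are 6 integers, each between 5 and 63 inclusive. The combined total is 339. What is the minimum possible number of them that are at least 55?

Suppose at most 6 − j of them reach 55; then j values are ≤ 54 and the rest ≤ 63.
The total is then ≤ 54·j + 63·(6 − j) = 378 − 9j. For this to be ≥ 339 we need j ≤ 4, so at least 6 − 4 = 2 must reach 55.
Exactly 2 works: 2 values at 63 and 4 at 54 total 342; lower one of the high values by 3 (still ≥ 55) to hit 339.

2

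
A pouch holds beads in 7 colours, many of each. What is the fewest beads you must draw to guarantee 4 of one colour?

In the worst case you draw 3 of each of the 7 colours: 7 × 3 = 21.
One more forces 4 of some colour, so 21 + 1 = 22.

22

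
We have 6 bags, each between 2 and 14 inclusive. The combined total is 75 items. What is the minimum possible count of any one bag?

5

To make one bag as small as possible, make the other 5 as large as possible.
The other 5 contribute at most 5 × 14 = 70, leaving at least 75 − 70 = 5.
Since 5 ≥ 2, this is achievable: one at 5 and 5 at 14.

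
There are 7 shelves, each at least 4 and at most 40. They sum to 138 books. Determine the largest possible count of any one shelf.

40

To make one shelf as large as possible, make the other 6 as small as possible.
The other 6 contribute at least 6 × 4 = 24, leaving at most 138 − 24 = 114.
But each shelf is capped at 40, so the maximum is 40.
Achievable: one at 40 and the other 6 totalling 98, which fits since 6 × 4 ≤ 98 ≤ 6 × 40.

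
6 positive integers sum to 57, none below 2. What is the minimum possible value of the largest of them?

10

The average is 57/6 > 9, so not all 6 can be 9 or less; the largest is ≥ 10.
Achievable: 3 of them at 10 and 3 at 9 total 57.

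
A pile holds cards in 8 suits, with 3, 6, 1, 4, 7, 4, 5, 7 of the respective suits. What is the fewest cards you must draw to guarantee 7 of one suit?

In the worst case you take as many as possible of each suit without reaching 7: 3 + 6 + 1 + 4 + 6 + 4 + 5 + 6 = 35.
The next one must give 7 of some suit, so 35 + 1 = 36.

36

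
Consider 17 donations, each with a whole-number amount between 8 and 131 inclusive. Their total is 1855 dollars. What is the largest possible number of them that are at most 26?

3

Each value at 26 or below falls at least 131 − 26 = 105 short of the ceiling 131.
The ceiling total is 17 × 131 = 2227, and we need 1855, so at most ⌊(2227 − 1855)/105⌋ = 3 can be that low.
k = 3 is achieved by 3 values at 26 and 14 at 131, total 1912; lower one of the 131's by 57 (still > 26) to reach 1855.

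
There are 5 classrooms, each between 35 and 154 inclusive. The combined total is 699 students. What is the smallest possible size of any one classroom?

To make one classroom as small as possible, make the other 4 as large as possible.
The other 4 contribute at most 4 × 154 = 616, leaving at least 699 − 616 = 83.
Since 83 ≥ 35, this is achievable: one at 83 and 4 at 154.

83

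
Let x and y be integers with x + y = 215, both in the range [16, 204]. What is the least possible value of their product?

For a fixed sum, xy is smallest when x and y are as far apart as possible.
The extreme feasible split is x = 16, y = 199, giving xy = 3184.

3184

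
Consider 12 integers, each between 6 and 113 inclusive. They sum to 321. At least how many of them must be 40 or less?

If only k of them are at most 40, the other 12 − k are at least 41, so the total is at least (12 − k)·41 + k·6.
This is ≤ 321, so (12 − k)·41 + 6k ≤ 321, which gives k ≥ 5.
Exactly 5 works: 5 values at 6 and 7 at 41 total 317; raise one of the low values by 4 (still ≤ 40) to hit 321.

5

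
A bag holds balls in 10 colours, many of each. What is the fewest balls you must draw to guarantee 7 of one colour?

61

In the worst case you draw 6 of each of the 10 colours: 10 × 6 = 60.
One more forces 7 of some colour, so 60 + 1 = 61.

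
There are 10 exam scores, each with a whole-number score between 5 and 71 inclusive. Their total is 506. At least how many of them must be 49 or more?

2

Suppose at most 10 − j of them reach 49; then j values are ≤ 48 and the rest ≤ 71.
The total is then ≤ 48·j + 71·(10 − j) = 710 − 23j. For this to be ≥ 506 we need j ≤ 8, so at least 10 − 8 = 2 must reach 49.
Exactly 2 works: 2 values at 71 and 8 at 48 total 526; lower one of the high values by 20 (still ≥ 49) to hit 506.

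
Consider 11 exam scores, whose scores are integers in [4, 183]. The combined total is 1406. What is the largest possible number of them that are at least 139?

10

With k values at 139 or above and the rest at least 4, the sum is at least 44 + 135k.
Since the sum is 1406, we need 135k ≤ 1362, i.e. k ≤ 10.
k = 10 is achieved by 10 values at 139 and 1 at 4, total 1394; add 12 to one value (staying below 139) to reach 1406.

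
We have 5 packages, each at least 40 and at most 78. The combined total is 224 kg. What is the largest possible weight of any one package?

64

To make one package as large as possible, make the other 4 as small as possible.
The other 4 contribute at least 4 × 40 = 160, leaving at most 224 − 160 = 64.
Since 64 ≤ 78, this is achievable: one at 64 and 4 at 40.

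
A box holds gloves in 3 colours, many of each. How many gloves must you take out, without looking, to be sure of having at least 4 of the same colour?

10

You could draw 3 of every colour without reaching 4 of any — 9 in all.
One more forces 4 of some colour, so 9 + 1 = 10.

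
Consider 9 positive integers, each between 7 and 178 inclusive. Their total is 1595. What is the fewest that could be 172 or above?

Each value short of 172 is at most 171, costing at least 178 − 171 = 7 against the maximum total of 1602.
We can afford to lose at most 1602 − 1595 = 7, so at most ⌊7/7⌋ = 1 fall short, and at least 8 are ≥ 172.
Exactly 8 works: 8 values at 178 and 1 at 171 total 1595.

8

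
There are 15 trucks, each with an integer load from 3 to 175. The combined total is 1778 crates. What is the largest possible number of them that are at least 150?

11

Suppose k of them are at least 150. Those contribute at least 150 each and the other 15 − k at least 3 each.
So the total is at least 150k + 3(15 − k) = 45 + 147k. This must be ≤ 1778, giving k ≤ 11.
k = 11 is achieved by 11 values at 150 and 4 at 3, total 1662; add 116 to one value (staying below 150) to reach 1778.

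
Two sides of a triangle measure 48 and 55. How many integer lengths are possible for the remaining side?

The triangle inequality gives |48 − 55| < c < 48 + 55, i.e. 7 < c < 103.
So c can be any integer from 8 to 102: 95 values.

95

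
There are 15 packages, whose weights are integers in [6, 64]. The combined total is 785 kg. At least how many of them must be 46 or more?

If only k of them are at least 46, the other 15 − k are at most 45, so the total is at most k·64 + (15 − k)·45.
This must reach 785, so k·64 + (15 − k)·45 ≥ 785, giving k ≥ 6.
Exactly 6 works: 6 values at 64 and 9 at 45 total 789; lower one of the high values by 4 (still ≥ 46) to hit 785.

6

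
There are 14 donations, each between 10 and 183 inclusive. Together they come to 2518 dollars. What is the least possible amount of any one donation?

To make one donation as small as possible, make the other 13 as large as possible.
The other 13 contribute at most 13 × 183 = 2379, leaving at least 2518 − 2379 = 139.
Since 139 ≥ 10, this is achievable: one at 139 and 13 at 183.

139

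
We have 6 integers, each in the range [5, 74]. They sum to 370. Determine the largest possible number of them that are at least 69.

5

If k of the values are ≥ 69, the total is ≥ 69k + 5(6 − k).
Setting 69k + 5(6 − k) ≤ 370 gives 64k ≤ 340, so k ≤ 5.
k = 5 is achieved by 5 values at 69 and 1 at 5, total 350; add 20 to one value (staying below 69) to reach 370.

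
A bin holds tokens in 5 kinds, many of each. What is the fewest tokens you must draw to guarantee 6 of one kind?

In the worst case you draw 5 of each of the 5 kinds: 5 × 5 = 25.
One more forces 6 of some kind, so 25 + 1 = 26.

26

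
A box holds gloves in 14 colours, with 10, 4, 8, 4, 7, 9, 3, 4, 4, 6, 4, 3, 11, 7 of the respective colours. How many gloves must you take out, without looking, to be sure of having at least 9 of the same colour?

In the worst case you take as many as possible of each colour without reaching 9: 8 + 4 + 8 + 4 + 7 + 8 + 3 + 4 + 4 + 6 + 4 + 3 + 8 + 7 = 78.
The next one must give 9 of some colour, so 78 + 1 = 79.

79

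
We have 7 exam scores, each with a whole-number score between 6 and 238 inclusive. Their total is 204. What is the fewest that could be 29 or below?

If only k of them are at most 29, the other 7 − k are at least 30, so the total is at least (7 − k)·30 + k·6.
This is ≤ 204, so (7 − k)·30 + 6k ≤ 204, which gives k ≥ 1.
Exactly 1 works: 1 value at 6 and 6 at 30 total 186; raise one of the low values by 18 (still ≤ 29) to hit 204.

1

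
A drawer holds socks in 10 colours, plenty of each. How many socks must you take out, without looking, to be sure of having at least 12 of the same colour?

111

In the worst case you draw 11 of each of the 10 colours: 10 × 11 = 110.
One more forces 12 of some colour, so 110 + 1 = 111.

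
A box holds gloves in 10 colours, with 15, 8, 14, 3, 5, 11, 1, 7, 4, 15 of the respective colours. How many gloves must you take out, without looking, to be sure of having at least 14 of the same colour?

In the worst case you take as many as possible of each colour without reaching 14: 13 + 8 + 13 + 3 + 5 + 11 + 1 + 7 + 4 + 13 = 78.
The next one must give 14 of some colour, so 78 + 1 = 79.

79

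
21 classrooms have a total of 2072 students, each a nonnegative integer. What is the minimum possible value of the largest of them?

99

If every one of the 21 were at most 98, the total would be at most 21 × 98 = 2058 < 2072.
Achievable: 14 of them at 99 and 7 at 98 total 2072.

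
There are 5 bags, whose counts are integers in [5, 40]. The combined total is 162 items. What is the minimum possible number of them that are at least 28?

Suppose at most 5 − j of them reach 28; then j values are ≤ 27 and the rest ≤ 40.
The total is then ≤ 27·j + 40·(5 − j) = 200 − 13j. For this to be ≥ 162 we need j ≤ 2, so at least 5 − 2 = 3 must reach 28.
Exactly 3 works: 3 values at 40 and 2 at 27 total 174; lower one of the high values by 12 (still ≥ 28) to hit 162.

3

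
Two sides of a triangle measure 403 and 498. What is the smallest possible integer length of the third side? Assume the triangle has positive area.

The third side must exceed |403 − 498| = 95.
The smallest integer above 95 is 96.

96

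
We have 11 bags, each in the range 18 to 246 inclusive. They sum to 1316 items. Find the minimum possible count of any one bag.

To make one bag as small as possible, make the other 10 as large as possible.
The other 10 can take up 10 × 246 = 2460 ≥ 1316 − 18, so one bag can sit at its floor of 18.
Achievable: one at 18 and the other 10 totalling 1298, which fits since 10 × 18 ≤ 1298 ≤ 10 × 246.

18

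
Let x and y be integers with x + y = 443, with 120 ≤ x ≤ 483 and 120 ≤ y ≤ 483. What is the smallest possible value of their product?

38760

xy = x(443 − x) is concave in x, so over [120, 323] it is minimized at an endpoint.
At the endpoint x = 120, y = 443 − 120 = 323, so xy = 120 × 323 = 38760.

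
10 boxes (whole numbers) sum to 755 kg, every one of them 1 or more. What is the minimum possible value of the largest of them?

If every one of the 10 were at most 75, the total would be at most 10 × 75 = 750 < 755.
Achievable: 5 of them at 76 and 5 at 75 total 755.

76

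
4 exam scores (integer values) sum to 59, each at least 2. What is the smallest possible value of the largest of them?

15

If every one of the 4 were at most 14, the total would be at most 4 × 14 = 56 < 59.
Achievable: 3 of them at 15 and 1 at 14 total 59.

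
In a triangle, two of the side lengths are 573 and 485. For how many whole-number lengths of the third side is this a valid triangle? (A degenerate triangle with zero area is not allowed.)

The triangle inequality gives |573 − 485| < c < 573 + 485, i.e. 88 < c < 1058.
So c can be any integer from 89 to 1057: 969 values.

969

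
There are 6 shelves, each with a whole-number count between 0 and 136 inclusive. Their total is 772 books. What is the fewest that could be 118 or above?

If only k of them are at least 118, the other 6 − k are at most 117, so the total is at most k·136 + (6 − k)·117.
This must reach 772, so k·136 + (6 − k)·117 ≥ 772, giving k ≥ 4.
Exactly 4 works: 4 values at 136 and 2 at 117 total 778; lower one of the high values by 6 (still ≥ 118) to hit 772.

4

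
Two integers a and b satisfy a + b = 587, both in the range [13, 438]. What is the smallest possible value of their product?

65262

Since a + b is fixed, pushing one of them to its bound minimizes the product.
The extreme feasible split is a = 149, b = 438, giving ab = 65262.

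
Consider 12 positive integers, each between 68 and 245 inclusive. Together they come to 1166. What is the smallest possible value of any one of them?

To make one integer as small as possible, make the other 11 as large as possible.
The other 11 can take up 11 × 245 = 2695 ≥ 1166 − 68, so one integer can sit at its floor of 68.
Achievable: one at 68 and the other 11 totalling 1098, which fits since 11 × 68 ≤ 1098 ≤ 11 × 245.

68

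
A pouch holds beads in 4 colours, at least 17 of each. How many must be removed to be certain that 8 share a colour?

In the worst case you draw 7 of each of the 4 colours: 4 × 7 = 28.
One more forces 8 of some colour, so 28 + 1 = 29.

29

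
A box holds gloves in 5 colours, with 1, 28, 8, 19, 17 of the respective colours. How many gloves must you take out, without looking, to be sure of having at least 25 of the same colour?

70

In the worst case you take as many as possible of each colour without reaching 25: 1 + 24 + 8 + 19 + 17 = 69.
The next one must give 25 of some colour, so 69 + 1 = 70.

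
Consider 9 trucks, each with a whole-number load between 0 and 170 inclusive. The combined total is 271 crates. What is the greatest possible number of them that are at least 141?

If k of the values are ≥ 141, the total is ≥ 141k + 0(9 − k).
Setting 141k + 0(9 − k) ≤ 271 gives 141k ≤ 271, so k ≤ 1.
k = 1 is achieved by 1 value at 141 and 8 at 0, total 141; add 130 to one value (staying below 141) to reach 271.

1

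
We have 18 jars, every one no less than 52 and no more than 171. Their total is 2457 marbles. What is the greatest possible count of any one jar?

171

Maximizing one value means minimizing the remaining 17.
The other 17 contribute at least 17 × 52 = 884, leaving at most 2457 − 884 = 1573.
But each jar is capped at 171, so the maximum is 171.
Achievable: one at 171 and the other 17 totalling 2286, which fits since 17 × 52 ≤ 2286 ≤ 17 × 171.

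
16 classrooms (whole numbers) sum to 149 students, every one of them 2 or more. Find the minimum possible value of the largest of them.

The 16 values sum to 149, so their maximum is at least ⌈149/16⌉ = 10.
Achievable: 5 of them at 10 and 11 at 9 total 149.

10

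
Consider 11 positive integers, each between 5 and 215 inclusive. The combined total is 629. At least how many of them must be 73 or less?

3

Each value above 73 is at least 74, contributing at least 74 − 5 = 69 above the floor 5.
The sum exceeds the floor total 55 by 574, so at most ⌊574/69⌋ = 8 exceed 73, and at least 3 are ≤ 73.
Exactly 3 works: 3 values at 5 and 8 at 74 total 607; raise one of the low values by 22 (still ≤ 73) to hit 629.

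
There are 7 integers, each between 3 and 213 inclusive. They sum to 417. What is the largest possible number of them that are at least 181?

With k values at 181 or above and the rest at least 3, the sum is at least 21 + 178k.
Since the sum is 417, we need 178k ≤ 396, i.e. k ≤ 2.
k = 2 is achieved by 2 values at 181 and 5 at 3, total 377; add 40 to one value (staying below 181) to reach 417.

2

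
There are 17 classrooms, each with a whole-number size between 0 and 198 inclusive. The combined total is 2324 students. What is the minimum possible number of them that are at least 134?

If only k of them are at least 134, the other 17 − k are at most 133, so the total is at most k·198 + (17 − k)·133.
This must reach 2324, so k·198 + (17 − k)·133 ≥ 2324, giving k ≥ 1.
Exactly 1 works: 1 value at 198 and 16 at 133 total 2326; lower one of the high values by 2 (still ≥ 134) to hit 2324.

1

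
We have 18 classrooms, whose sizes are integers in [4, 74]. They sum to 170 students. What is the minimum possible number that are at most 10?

4

Each value above 10 is at least 11, contributing at least 11 − 4 = 7 above the floor 4.
The sum exceeds the floor total 72 by 98, so at most ⌊98/7⌋ = 14 exceed 10, and at least 4 are ≤ 10.
Exactly 4 works: 4 values at 4 and 14 at 11 total 170.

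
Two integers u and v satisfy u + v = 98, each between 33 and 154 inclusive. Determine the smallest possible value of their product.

2145

Since u + v is fixed, pushing one of them to its bound minimizes the product.
At the endpoint u = 33, v = 98 − 33 = 65, so uv = 33 × 65 = 2145.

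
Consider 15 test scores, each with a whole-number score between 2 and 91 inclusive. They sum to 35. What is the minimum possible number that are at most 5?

14

If only k of them are at most 5, the other 15 − k are at least 6, so the total is at least (15 − k)·6 + k·2.
This is ≤ 35, so (15 − k)·6 + 2k ≤ 35, which gives k ≥ 14.
Exactly 14 works: 14 values at 2 and 1 at 6 total 34; raise one of the low values by 1 (still ≤ 5) to hit 35.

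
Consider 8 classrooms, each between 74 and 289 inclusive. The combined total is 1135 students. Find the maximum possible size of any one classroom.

Maximizing one value means minimizing the remaining 7.
The other 7 contribute at least 7 × 74 = 518, leaving at most 1135 − 518 = 617.
But each classroom is capped at 289, so the maximum is 289.
Achievable: one at 289 and the other 7 totalling 846, which fits since 7 × 74 ≤ 846 ≤ 7 × 289.

289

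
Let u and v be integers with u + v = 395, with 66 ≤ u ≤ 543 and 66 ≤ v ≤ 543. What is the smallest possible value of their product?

For a fixed sum, uv is smallest when u and v are as far apart as possible.
The extreme feasible split is u = 66, v = 329, giving uv = 21714.

21714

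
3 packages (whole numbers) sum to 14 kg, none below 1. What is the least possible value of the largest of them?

5

Some value must be at least ⌈14/3⌉ = 5, since 3 × 4 = 12 < 14.
Achievable: 2 of them at 5 and 1 at 4 total 14.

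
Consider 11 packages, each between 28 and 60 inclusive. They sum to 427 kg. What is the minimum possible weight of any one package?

28

Minimizing one value means maximizing the remaining 10.
The other 10 can take up 10 × 60 = 600 ≥ 427 − 28, so one package can sit at its floor of 28.
Achievable: one at 28 and the other 10 totalling 399, which fits since 10 × 28 ≤ 399 ≤ 10 × 60.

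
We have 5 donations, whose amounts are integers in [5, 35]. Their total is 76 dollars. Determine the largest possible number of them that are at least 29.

2

If k of the values are ≥ 29, the total is ≥ 29k + 5(5 − k).
Setting 29k + 5(5 − k) ≤ 76 gives 24k ≤ 51, so k ≤ 2.
k = 2 is achieved by 2 values at 29 and 3 at 5, total 73; add 3 to one value (staying below 29) to reach 76.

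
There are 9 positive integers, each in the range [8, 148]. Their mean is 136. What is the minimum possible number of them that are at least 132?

The total is 9 × 136 = 1224.
Each value short of 132 is at most 131, costing at least 148 − 131 = 17 against the maximum total of 1332.
We can afford to lose at most 1332 − 1224 = 108, so at most ⌊108/17⌋ = 6 fall short, and at least 3 are ≥ 132.
Exactly 3 works: 3 values at 148 and 6 at 131 total 1230; lower one of the high values by 6 (still ≥ 132) to hit 1224.

3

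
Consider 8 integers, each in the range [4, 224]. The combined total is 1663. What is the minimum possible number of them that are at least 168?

Each value short of 168 is at most 167, costing at least 224 − 167 = 57 against the maximum total of 1792.
We can afford to lose at most 1792 − 1663 = 129, so at most ⌊129/57⌋ = 2 fall short, and at least 6 are ≥ 168.
Exactly 6 works: 6 values at 224 and 2 at 167 total 1678; lower one of the high values by 15 (still ≥ 168) to hit 1663.

6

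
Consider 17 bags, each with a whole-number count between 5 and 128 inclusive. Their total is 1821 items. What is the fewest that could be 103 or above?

4

If only k of them are at least 103, the other 17 − k are at most 102, so the total is at most k·128 + (17 − k)·102.
This must reach 1821, so k·128 + (17 − k)·102 ≥ 1821, giving k ≥ 4.
Exactly 4 works: 4 values at 128 and 13 at 102 total 1838; lower one of the high values by 17 (still ≥ 103) to hit 1821.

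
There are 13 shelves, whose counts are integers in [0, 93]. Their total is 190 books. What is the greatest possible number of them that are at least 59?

If k of the values are ≥ 59, the total is ≥ 59k + 0(13 − k).
Setting 59k + 0(13 − k) ≤ 190 gives 59k ≤ 190, so k ≤ 3.
k = 3 is achieved by 3 values at 59 and 10 at 0, total 177; add 13 to one value (staying below 59) to reach 190.

3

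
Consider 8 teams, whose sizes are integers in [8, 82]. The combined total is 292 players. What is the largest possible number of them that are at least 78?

Suppose k of them are at least 78. Those contribute at least 78 each and the other 8 − k at least 8 each.
So the total is at least 78k + 8(8 − k) = 64 + 70k. This must be ≤ 292, giving k ≤ 3.
k = 3 is achieved by 3 values at 78 and 5 at 8, total 274; add 18 to one value (staying below 78) to reach 292.

3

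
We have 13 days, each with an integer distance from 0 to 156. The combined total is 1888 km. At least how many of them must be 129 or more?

8

Each value short of 129 is at most 128, costing at least 156 − 128 = 28 against the maximum total of 2028.
We can afford to lose at most 2028 − 1888 = 140, so at most ⌊140/28⌋ = 5 fall short, and at least 8 are ≥ 129.
Exactly 8 works: 8 values at 156 and 5 at 128 total 1888.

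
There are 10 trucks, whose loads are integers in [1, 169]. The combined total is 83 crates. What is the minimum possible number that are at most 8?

Let j be the number exceeding 8. Then the total is ≥ 9·j + 1·(10 − j) = 10 + 8j.
So 8j ≤ 73 and j ≤ 9; hence at least 10 − 9 = 1 are ≤ 8.
Exactly 1 works: 1 value at 1 and 9 at 9 total 82; raise one of the low values by 1 (still ≤ 8) to hit 83.

1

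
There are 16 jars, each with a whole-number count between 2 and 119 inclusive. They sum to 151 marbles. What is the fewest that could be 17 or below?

9

Let j be the number exceeding 17. Then the total is ≥ 18·j + 2·(16 − j) = 32 + 16j.
So 16j ≤ 119 and j ≤ 7; hence at least 16 − 7 = 9 are ≤ 17.
Exactly 9 works: 9 values at 2 and 7 at 18 total 144; raise one of the low values by 7 (still ≤ 17) to hit 151.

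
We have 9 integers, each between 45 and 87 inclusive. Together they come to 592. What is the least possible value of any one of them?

45

To make one integer as small as possible, make the other 8 as large as possible.
The other 8 can take up 8 × 87 = 696 ≥ 592 − 45, so one integer can sit at its floor of 45.
Achievable: one at 45 and the other 8 totalling 547, which fits since 8 × 45 ≤ 547 ≤ 8 × 87.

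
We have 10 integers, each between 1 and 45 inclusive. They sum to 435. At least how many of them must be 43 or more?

Suppose at most 10 − j of them reach 43; then j values are ≤ 42 and the rest ≤ 45.
The total is then ≤ 42·j + 45·(10 − j) = 450 − 3j. For this to be ≥ 435 we need j ≤ 5, so at least 10 − 5 = 5 must reach 43.
Exactly 5 works: 5 values at 45 and 5 at 42 total 435.

5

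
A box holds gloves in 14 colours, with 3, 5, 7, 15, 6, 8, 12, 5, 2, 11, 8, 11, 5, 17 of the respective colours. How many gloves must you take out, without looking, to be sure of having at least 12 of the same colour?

In the worst case you take as many as possible of each colour without reaching 12: 3 + 5 + 7 + 11 + 6 + 8 + 11 + 5 + 2 + 11 + 8 + 11 + 5 + 11 = 104.
The next one must give 12 of some colour, so 104 + 1 = 105.

105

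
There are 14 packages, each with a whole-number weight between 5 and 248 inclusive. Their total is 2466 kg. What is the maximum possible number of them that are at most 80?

5

Suppose k of them are at most 80. Those contribute at most 80 each and the rest at most 248 each.
So the total is at most 80k + 248(14 − k) = 3472 − 168k. This must still be ≥ 2466, so k ≤ 5.
k = 5 is achieved by 5 values at 80 and 9 at 248, total 2632; lower one of the 248's by 166 (still > 80) to reach 2466.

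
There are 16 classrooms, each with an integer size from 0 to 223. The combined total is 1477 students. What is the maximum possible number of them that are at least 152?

9

Suppose k of them are at least 152. Those contribute at least 152 each and the other 16 − k at least 0 each.
So the total is at least 152k + 0(16 − k) = 0 + 152k. This must be ≤ 1477, giving k ≤ 9.
k = 9 is achieved by 9 values at 152 and 7 at 0, total 1368; add 109 to one value (staying below 152) to reach 1477.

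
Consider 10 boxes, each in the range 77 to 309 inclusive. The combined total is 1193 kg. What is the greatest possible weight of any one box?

To make one box as large as possible, make the other 9 as small as possible.
The other 9 contribute at least 9 × 77 = 693, leaving at most 1193 − 693 = 500.
But each box is capped at 309, so the maximum is 309.
Achievable: one at 309 and the other 9 totalling 884, which fits since 9 × 77 ≤ 884 ≤ 9 × 309.

309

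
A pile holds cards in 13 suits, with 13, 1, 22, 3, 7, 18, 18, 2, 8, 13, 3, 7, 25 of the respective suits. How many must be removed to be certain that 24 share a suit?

In the worst case you take as many as possible of each suit without reaching 24: 13 + 1 + 22 + 3 + 7 + 18 + 18 + 2 + 8 + 13 + 3 + 7 + 23 = 138.
The next one must give 24 of some suit, so 138 + 1 = 139.

139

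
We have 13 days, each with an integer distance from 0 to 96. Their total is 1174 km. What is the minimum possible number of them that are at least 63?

11

Suppose at most 13 − j of them reach 63; then j values are ≤ 62 and the rest ≤ 96.
The total is then ≤ 62·j + 96·(13 − j) = 1248 − 34j. For this to be ≥ 1174 we need j ≤ 2, so at least 13 − 2 = 11 must reach 63.
Exactly 11 works: 11 values at 96 and 2 at 62 total 1180; lower one of the high values by 6 (still ≥ 63) to hit 1174.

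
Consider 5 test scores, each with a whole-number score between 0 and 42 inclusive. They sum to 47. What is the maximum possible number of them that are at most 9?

Each value at 9 or below falls at least 42 − 9 = 33 short of the ceiling 42.
The ceiling total is 5 × 42 = 210, and we need 47, so at most ⌊(210 − 47)/33⌋ = 4 can be that low.
k = 4 is achieved by 4 values at 9 and 1 at 42, total 78; lower one of the 42's by 31 (still > 9) to reach 47.

4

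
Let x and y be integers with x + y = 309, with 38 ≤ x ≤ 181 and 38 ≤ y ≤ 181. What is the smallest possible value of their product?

Since x + y is fixed, pushing one of them to its bound minimizes the product.
At the endpoint x = 128, y = 309 − 128 = 181, so xy = 128 × 181 = 23168.

23168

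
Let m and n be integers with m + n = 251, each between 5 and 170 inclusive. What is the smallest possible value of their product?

13770

mn = m(251 − m) is concave in m, so over [81, 170] it is minimized at an endpoint.
The extreme feasible split is m = 81, n = 170, giving mn = 13770.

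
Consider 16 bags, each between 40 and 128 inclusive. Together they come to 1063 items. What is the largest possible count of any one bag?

Maximizing one value means minimizing the remaining 15.
The other 15 contribute at least 15 × 40 = 600, leaving at most 1063 − 600 = 463.
But each bag is capped at 128, so the maximum is 128.
Achievable: one at 128 and the other 15 totalling 935, which fits since 15 × 40 ≤ 935 ≤ 15 × 128.

128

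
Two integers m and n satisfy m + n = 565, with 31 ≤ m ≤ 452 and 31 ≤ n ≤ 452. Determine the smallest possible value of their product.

mn = m(565 − m) is concave in m, so over [113, 452] it is minimized at an endpoint.
At the endpoint m = 113, n = 565 − 113 = 452, so mn = 113 × 452 = 51076.

51076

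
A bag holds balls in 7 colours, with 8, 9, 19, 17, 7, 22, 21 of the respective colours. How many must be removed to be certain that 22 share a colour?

103

In the worst case you take as many as possible of each colour without reaching 22: 8 + 9 + 19 + 17 + 7 + 21 + 21 = 102.
The next one must give 22 of some colour, so 102 + 1 = 103.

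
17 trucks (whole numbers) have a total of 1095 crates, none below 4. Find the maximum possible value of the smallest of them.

The 17 values sum to 1095, so their minimum is at most ⌊1095/17⌋ = 64.
Taking 10 copies of 64 and 7 copies of 65 gives exactly 1095, so 64 is attained.

64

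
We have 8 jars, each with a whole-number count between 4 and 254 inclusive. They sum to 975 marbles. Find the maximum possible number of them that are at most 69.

Suppose k of them are at most 69. Those contribute at most 69 each and the rest at most 254 each.
So the total is at most 69k + 254(8 − k) = 2032 − 185k. This must still be ≥ 975, so k ≤ 5.
k = 5 is achieved by 5 values at 69 and 3 at 254, total 1107; lower one of the 254's by 132 (still > 69) to reach 975.

5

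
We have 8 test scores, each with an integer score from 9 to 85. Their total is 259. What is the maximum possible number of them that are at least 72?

2

If k of the values are ≥ 72, the total is ≥ 72k + 9(8 − k).
Setting 72k + 9(8 − k) ≤ 259 gives 63k ≤ 187, so k ≤ 2.
k = 2 is achieved by 2 values at 72 and 6 at 9, total 198; add 61 to one value (staying below 72) to reach 259.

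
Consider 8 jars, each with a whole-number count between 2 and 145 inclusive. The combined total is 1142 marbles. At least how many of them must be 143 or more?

2

Each value short of 143 is at most 142, costing at least 145 − 142 = 3 against the maximum total of 1160.
We can afford to lose at most 1160 − 1142 = 18, so at most ⌊18/3⌋ = 6 fall short, and at least 2 are ≥ 143.
Exactly 2 works: 2 values at 145 and 6 at 142 total 1142.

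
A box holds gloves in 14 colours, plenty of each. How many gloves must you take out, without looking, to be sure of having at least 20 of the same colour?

267

You could draw 19 of every colour without reaching 20 of any — 266 in all.
One more forces 20 of some colour, so 266 + 1 = 267.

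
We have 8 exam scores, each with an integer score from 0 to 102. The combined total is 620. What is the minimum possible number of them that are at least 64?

Suppose at most 8 − j of them reach 64; then j values are ≤ 63 and the rest ≤ 102.
The total is then ≤ 63·j + 102·(8 − j) = 816 − 39j. For this to be ≥ 620 we need j ≤ 5, so at least 8 − 5 = 3 must reach 64.
Exactly 3 works: 3 values at 102 and 5 at 63 total 621; lower one of the high values by 1 (still ≥ 64) to hit 620.

3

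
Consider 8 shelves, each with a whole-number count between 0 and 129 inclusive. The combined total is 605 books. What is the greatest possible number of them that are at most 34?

Suppose k of them are at most 34. Those contribute at most 34 each and the rest at most 129 each.
So the total is at most 34k + 129(8 − k) = 1032 − 95k. This must still be ≥ 605, so k ≤ 4.
k = 4 is achieved by 4 values at 34 and 4 at 129, total 652; lower one of the 129's by 47 (still > 34) to reach 605.

4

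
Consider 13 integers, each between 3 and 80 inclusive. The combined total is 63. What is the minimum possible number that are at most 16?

Each value above 16 is at least 17, contributing at least 17 − 3 = 14 above the floor 3.
The sum exceeds the floor total 39 by 24, so at most ⌊24/14⌋ = 1 exceed 16, and at least 12 are ≤ 16.
Exactly 12 works: 12 values at 3 and 1 at 17 total 53; raise one of the low values by 10 (still ≤ 16) to hit 63.

12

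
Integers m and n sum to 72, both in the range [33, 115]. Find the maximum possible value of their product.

1296

With m + n fixed, mn peaks when the two are closest together.
Taking m = 36 and n = 36 (both in [33, 115]) gives mn = 1296.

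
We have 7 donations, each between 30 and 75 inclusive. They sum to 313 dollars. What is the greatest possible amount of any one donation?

75

To make one donation as large as possible, make the other 6 as small as possible.
The other 6 contribute at least 6 × 30 = 180, leaving at most 313 − 180 = 133.
But each donation is capped at 75, so the maximum is 75.
Achievable: one at 75 and the other 6 totalling 238, which fits since 6 × 30 ≤ 238 ≤ 6 × 75.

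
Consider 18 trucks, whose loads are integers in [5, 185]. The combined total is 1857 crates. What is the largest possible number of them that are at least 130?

14

If k of the values are ≥ 130, the total is ≥ 130k + 5(18 − k).
Setting 130k + 5(18 − k) ≤ 1857 gives 125k ≤ 1767, so k ≤ 14.
k = 14 is achieved by 14 values at 130 and 4 at 5, total 1840; add 17 to one value (staying below 130) to reach 1857.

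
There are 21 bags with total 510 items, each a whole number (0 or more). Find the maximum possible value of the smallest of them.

If every one of the 21 were at least 25, the total would be at least 21 × 25 = 525 > 510.
Taking 15 copies of 24 and 6 copies of 25 gives exactly 510, so 24 is attained.

24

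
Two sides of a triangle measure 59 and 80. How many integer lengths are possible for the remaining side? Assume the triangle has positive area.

The triangle inequality gives |59 − 80| < c < 59 + 80, i.e. 21 < c < 139.
So c can be any integer from 22 to 138: 117 values.

117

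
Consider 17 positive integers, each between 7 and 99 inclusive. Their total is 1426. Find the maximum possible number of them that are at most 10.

2

Each value at 10 or below falls at least 99 − 10 = 89 short of the ceiling 99.
The ceiling total is 17 × 99 = 1683, and we need 1426, so at most ⌊(1683 − 1426)/89⌋ = 2 can be that low.
k = 2 is achieved by 2 values at 10 and 15 at 99, total 1505; lower one of the 99's by 79 (still > 10) to reach 1426.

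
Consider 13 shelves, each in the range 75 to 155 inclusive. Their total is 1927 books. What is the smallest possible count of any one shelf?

To make one shelf as small as possible, make the other 12 as large as possible.
The other 12 can take up 12 × 155 = 1860 ≥ 1927 − 75, so one shelf can sit at its floor of 75.
Achievable: one at 75 and the other 12 totalling 1852, which fits since 12 × 75 ≤ 1852 ≤ 12 × 155.

75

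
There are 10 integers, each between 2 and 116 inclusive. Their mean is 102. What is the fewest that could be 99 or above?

The total is 10 × 102 = 1020.
Suppose at most 10 − j of them reach 99; then j values are ≤ 98 and the rest ≤ 116.
The total is then ≤ 98·j + 116·(10 − j) = 1160 − 18j. For this to be ≥ 1020 we need j ≤ 7, so at least 10 − 7 = 3 must reach 99.
Exactly 3 works: 3 values at 116 and 7 at 98 total 1034; lower one of the high values by 14 (still ≥ 99) to hit 1020.

3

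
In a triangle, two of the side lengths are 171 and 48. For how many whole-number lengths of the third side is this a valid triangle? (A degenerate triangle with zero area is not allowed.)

95

The triangle inequality gives |171 − 48| < c < 171 + 48, i.e. 123 < c < 219.
So c can be any integer from 124 to 218: 95 values.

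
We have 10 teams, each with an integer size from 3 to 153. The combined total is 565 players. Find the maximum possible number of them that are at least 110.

With k values at 110 or above and the rest at least 3, the sum is at least 30 + 107k.
Since the sum is 565, we need 107k ≤ 535, i.e. k ≤ 5.
k = 5 is achieved by 5 values at 110 and 5 at 3, total 565.

5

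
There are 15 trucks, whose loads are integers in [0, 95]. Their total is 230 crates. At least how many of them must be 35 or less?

Each value above 35 is at least 36, contributing at least 36 − 0 = 36 above the floor 0.
The sum exceeds the floor total 0 by 230, so at most ⌊230/36⌋ = 6 exceed 35, and at least 9 are ≤ 35.
Exactly 9 works: 9 values at 0 and 6 at 36 total 216; raise one of the low values by 14 (still ≤ 35) to hit 230.

9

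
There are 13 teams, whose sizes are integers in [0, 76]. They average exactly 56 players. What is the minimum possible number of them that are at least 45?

5

The total is 13 × 56 = 728.
Suppose at most 13 − j of them reach 45; then j values are ≤ 44 and the rest ≤ 76.
The total is then ≤ 44·j + 76·(13 − j) = 988 − 32j. For this to be ≥ 728 we need j ≤ 8, so at least 13 − 8 = 5 must reach 45.
Exactly 5 works: 5 values at 76 and 8 at 44 total 732; lower one of the high values by 4 (still ≥ 45) to hit 728.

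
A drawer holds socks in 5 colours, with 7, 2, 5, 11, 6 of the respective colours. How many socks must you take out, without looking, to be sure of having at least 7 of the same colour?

26

In the worst case you take as many as possible of each colour without reaching 7: 6 + 2 + 5 + 6 + 6 = 25.
The next one must give 7 of some colour, so 25 + 1 = 26.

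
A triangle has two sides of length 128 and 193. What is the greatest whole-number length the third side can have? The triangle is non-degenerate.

320

The third side must be less than 128 + 193 = 321.
The largest integer below 321 is 320.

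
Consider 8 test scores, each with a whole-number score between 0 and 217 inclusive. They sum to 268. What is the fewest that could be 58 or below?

Let j be the number exceeding 58. Then the total is ≥ 59·j + 0·(8 − j) = 0 + 59j.
So 59j ≤ 268 and j ≤ 4; hence at least 8 − 4 = 4 are ≤ 58.
Exactly 4 works: 4 values at 0 and 4 at 59 total 236; raise one of the low values by 32 (still ≤ 58) to hit 268.

4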